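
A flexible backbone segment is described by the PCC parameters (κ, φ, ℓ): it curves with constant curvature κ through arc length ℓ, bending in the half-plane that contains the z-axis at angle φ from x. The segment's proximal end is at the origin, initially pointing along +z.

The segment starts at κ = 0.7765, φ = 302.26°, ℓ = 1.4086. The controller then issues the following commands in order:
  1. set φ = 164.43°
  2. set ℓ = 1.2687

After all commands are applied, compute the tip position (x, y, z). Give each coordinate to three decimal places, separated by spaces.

-0.555 0.155 1.073

initial: κ=0.7765, φ=302.26°, ℓ=1.4086
cmd 1: set φ=164.43° → (κ,φ,ℓ)=(0.7765,164.43°,1.4086) → tip=(-0.6710,0.1870,1.1441)
cmd 2: set ℓ=1.2687 → (κ,φ,ℓ)=(0.7765,164.43°,1.2687) → tip=(-0.5549,0.1546,1.0732)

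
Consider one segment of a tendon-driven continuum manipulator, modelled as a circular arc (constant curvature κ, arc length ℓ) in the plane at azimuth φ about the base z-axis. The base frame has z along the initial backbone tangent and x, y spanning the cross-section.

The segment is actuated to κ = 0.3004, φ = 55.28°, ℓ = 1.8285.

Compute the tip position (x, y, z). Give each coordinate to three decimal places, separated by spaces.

0.279 0.402 1.738

θ = κ·ℓ = 0.3004 × 1.8285 = 0.54928 rad
ρ = (1 − cos θ)/κ = (1 − 0.85290)/0.3004 = 0.48968
z = sin θ / κ = 0.52207/0.3004 = 1.73793
x = ρ cos φ = 0.48968 × cos(55.28°) = 0.27891
y = ρ sin φ = 0.48968 × sin(55.28°) = 0.40249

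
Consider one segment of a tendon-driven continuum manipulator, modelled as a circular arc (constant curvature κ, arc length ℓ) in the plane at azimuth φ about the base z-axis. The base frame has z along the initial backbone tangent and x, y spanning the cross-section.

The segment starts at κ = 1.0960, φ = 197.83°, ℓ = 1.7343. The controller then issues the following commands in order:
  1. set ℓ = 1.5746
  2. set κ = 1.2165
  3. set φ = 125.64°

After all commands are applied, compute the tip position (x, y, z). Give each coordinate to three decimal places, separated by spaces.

-0.641 0.894 0.774

initial: κ=1.0960, φ=197.83°, ℓ=1.7343
cmd 1: set ℓ=1.5746 → (κ,φ,ℓ)=(1.0960,197.83°,1.5746) → tip=(-1.0026,-0.3225,0.9015)
cmd 2: set κ=1.2165 → (κ,φ,ℓ)=(1.2165,197.83°,1.5746) → tip=(-1.0470,-0.3368,0.7737)
cmd 3: set φ=125.64° → (κ,φ,ℓ)=(1.2165,125.64°,1.5746) → tip=(-0.6408,0.8938,0.7737)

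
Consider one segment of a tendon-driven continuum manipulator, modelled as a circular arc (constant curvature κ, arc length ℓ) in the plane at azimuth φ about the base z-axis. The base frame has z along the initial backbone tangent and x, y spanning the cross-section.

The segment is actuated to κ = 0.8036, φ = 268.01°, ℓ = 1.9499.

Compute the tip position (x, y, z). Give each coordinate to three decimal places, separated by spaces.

θ = κ·ℓ = 0.8036 × 1.9499 = 1.56694 rad
ρ = (1 − cos θ)/κ = (1 − 0.00386)/0.8036 = 1.23960
z = sin θ / κ = 0.99999/0.8036 = 1.24439
x = ρ cos φ = 1.23960 × cos(268.01°) = -0.04305
y = ρ sin φ = 1.23960 × sin(268.01°) = -1.23885

-0.043 -1.239 1.244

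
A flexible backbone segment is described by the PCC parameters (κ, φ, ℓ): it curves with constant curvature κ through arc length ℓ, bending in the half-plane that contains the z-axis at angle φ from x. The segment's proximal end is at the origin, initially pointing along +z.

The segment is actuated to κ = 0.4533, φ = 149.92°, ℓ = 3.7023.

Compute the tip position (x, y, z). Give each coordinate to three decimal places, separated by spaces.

-2.114 1.224 2.193

θ = κ·ℓ = 0.4533 × 3.7023 = 1.67825 rad
ρ = (1 − cos θ)/κ = (1 − -0.10725)/0.4533 = 2.44264
z = sin θ / κ = 0.99423/0.4533 = 2.19332
x = ρ cos φ = 2.44264 × cos(149.92°) = -2.11368
y = ρ sin φ = 2.44264 × sin(149.92°) = 1.22427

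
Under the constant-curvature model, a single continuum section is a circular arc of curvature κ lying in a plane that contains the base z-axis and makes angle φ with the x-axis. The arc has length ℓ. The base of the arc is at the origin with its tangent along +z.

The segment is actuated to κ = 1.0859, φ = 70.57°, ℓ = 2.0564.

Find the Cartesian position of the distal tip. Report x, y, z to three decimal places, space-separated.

0.495 1.402 0.726

θ = κ·ℓ = 1.0859 × 2.0564 = 2.23304 rad
ρ = (1 − cos θ)/κ = (1 − -0.61489)/1.0859 = 1.48715
z = sin θ / κ = 0.78861/1.0859 = 0.72623
x = ρ cos φ = 1.48715 × cos(70.57°) = 0.49471
y = ρ sin φ = 1.48715 × sin(70.57°) = 1.40245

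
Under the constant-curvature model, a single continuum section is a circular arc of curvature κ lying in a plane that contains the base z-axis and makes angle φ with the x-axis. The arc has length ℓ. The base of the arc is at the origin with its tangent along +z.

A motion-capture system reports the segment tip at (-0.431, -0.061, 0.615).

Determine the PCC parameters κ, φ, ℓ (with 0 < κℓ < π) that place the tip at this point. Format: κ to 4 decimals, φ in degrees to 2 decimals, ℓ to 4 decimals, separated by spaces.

1.5335 188.06 0.8033

ρ = √(x²+y²) = √(-0.431² + -0.061²) = 0.43530
φ = atan2(y, x) mod 360° = atan2(-0.061, -0.431) = 188.0556°
|p|² = ρ² + z² = 0.43530² + 0.615² = 0.56771
κ = 2ρ / |p|² = 2×0.43530 / 0.56771 = 1.53352
θ = 2·atan2(ρ, z) = 2·atan2(0.43530, 0.615) = 1.23188 rad
ℓ = θ/κ = 1.23188/1.53352 = 0.80330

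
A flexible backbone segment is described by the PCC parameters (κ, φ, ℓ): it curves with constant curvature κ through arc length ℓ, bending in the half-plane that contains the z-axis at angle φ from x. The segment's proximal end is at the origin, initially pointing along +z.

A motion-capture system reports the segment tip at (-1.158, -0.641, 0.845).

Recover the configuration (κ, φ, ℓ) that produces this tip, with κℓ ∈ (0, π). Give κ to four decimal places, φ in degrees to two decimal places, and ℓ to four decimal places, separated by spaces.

ρ = √(x²+y²) = √(-1.158² + -0.641²) = 1.32357
φ = atan2(y, x) mod 360° = atan2(-0.641, -1.158) = 208.9663°
|p|² = ρ² + z² = 1.32357² + 0.845² = 2.46587
κ = 2ρ / |p|² = 2×1.32357 / 2.46587 = 1.07351
θ = 2·atan2(ρ, z) = 2·atan2(1.32357, 0.845) = 2.00520 rad
ℓ = θ/κ = 2.00520/1.07351 = 1.86789

1.0735 208.97 1.8679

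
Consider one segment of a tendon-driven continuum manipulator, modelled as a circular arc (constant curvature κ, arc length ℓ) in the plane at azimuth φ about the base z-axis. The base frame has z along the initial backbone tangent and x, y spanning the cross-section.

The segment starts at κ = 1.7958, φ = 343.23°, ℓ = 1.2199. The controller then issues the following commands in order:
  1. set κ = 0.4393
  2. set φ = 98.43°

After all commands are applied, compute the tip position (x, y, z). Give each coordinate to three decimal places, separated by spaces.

initial: κ=1.7958, φ=343.23°, ℓ=1.2199
cmd 1: set κ=0.4393 → (κ,φ,ℓ)=(0.4393,343.23°,1.2199) → tip=(0.3056,-0.0921,1.1623)
cmd 2: set φ=98.43° → (κ,φ,ℓ)=(0.4393,98.43°,1.2199) → tip=(-0.0468,0.3157,1.1623)

-0.047 0.316 1.162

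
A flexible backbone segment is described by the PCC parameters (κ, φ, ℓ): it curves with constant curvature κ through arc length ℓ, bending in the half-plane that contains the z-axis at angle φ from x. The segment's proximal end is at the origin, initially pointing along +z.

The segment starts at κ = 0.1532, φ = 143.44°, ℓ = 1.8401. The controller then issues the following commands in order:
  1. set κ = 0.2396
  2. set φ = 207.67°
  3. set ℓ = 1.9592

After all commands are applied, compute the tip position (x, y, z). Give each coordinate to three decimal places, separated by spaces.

-0.400 -0.210 1.888

initial: κ=0.1532, φ=143.44°, ℓ=1.8401
cmd 1: set κ=0.2396 → (κ,φ,ℓ)=(0.2396,143.44°,1.8401) → tip=(-0.3206,0.2377,1.7811)
cmd 2: set φ=207.67° → (κ,φ,ℓ)=(0.2396,207.67°,1.8401) → tip=(-0.3535,-0.1853,1.7811)
cmd 3: set ℓ=1.9592 → (κ,φ,ℓ)=(0.2396,207.67°,1.9592) → tip=(-0.3998,-0.2097,1.8880)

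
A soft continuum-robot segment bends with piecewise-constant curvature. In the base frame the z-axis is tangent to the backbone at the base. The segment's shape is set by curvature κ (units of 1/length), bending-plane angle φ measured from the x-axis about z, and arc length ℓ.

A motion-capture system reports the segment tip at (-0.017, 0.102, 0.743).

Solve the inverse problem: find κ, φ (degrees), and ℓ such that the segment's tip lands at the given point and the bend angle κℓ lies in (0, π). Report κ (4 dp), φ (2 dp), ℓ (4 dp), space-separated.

0.3675 99.46 0.7526

ρ = √(x²+y²) = √(-0.017² + 0.102²) = 0.10341
φ = atan2(y, x) mod 360° = atan2(0.102, -0.017) = 99.4623°
|p|² = ρ² + z² = 0.10341² + 0.743² = 0.56274
κ = 2ρ / |p|² = 2×0.10341 / 0.56274 = 0.36751
θ = 2·atan2(ρ, z) = 2·atan2(0.10341, 0.743) = 0.27657 rad
ℓ = θ/κ = 0.27657/0.36751 = 0.75256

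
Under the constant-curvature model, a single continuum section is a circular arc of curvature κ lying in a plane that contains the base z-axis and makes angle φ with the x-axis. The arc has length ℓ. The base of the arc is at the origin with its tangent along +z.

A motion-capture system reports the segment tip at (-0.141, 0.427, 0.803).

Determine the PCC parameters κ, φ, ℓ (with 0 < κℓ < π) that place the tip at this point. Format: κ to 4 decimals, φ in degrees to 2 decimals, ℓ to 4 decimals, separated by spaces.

1.0618 108.27 0.9616

ρ = √(x²+y²) = √(-0.141² + 0.427²) = 0.44968
φ = atan2(y, x) mod 360° = atan2(0.427, -0.141) = 108.2738°
|p|² = ρ² + z² = 0.44968² + 0.803² = 0.84702
κ = 2ρ / |p|² = 2×0.44968 / 0.84702 = 1.06179
θ = 2·atan2(ρ, z) = 2·atan2(0.44968, 0.803) = 1.02097 rad
ℓ = θ/κ = 1.02097/1.06179 = 0.96156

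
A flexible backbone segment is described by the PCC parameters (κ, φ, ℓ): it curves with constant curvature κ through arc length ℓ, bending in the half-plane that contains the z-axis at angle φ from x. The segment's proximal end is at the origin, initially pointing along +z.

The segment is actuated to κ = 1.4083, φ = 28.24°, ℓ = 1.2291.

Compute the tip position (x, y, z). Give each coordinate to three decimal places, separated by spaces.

θ = κ·ℓ = 1.4083 × 1.2291 = 1.73094 rad
ρ = (1 − cos θ)/κ = (1 − -0.15946)/1.4083 = 0.82331
z = sin θ / κ = 0.98720/1.4083 = 0.70099
x = ρ cos φ = 0.82331 × cos(28.24°) = 0.72531
y = ρ sin φ = 0.82331 × sin(28.24°) = 0.38956

0.725 0.390 0.701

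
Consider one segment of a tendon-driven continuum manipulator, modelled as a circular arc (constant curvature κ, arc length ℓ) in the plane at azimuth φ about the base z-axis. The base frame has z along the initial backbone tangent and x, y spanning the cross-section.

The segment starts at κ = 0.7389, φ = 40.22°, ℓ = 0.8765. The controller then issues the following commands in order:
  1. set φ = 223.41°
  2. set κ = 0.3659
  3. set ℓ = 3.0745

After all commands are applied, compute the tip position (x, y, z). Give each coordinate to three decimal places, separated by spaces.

initial: κ=0.7389, φ=40.22°, ℓ=0.8765
cmd 1: set φ=223.41° → (κ,φ,ℓ)=(0.7389,223.41°,0.8765) → tip=(-0.1991,-0.1883,0.8165)
cmd 2: set κ=0.3659 → (κ,φ,ℓ)=(0.3659,223.41°,0.8765) → tip=(-0.1012,-0.0958,0.8616)
cmd 3: set ℓ=3.0745 → (κ,φ,ℓ)=(0.3659,223.41°,3.0745) → tip=(-1.1293,-1.0683,2.4658)

-1.129 -1.068 2.466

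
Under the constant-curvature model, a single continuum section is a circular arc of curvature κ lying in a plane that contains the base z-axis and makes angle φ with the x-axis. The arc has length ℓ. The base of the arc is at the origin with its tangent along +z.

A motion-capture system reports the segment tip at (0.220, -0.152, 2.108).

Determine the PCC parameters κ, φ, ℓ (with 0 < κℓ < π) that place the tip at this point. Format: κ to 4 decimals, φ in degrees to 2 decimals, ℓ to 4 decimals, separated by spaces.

ρ = √(x²+y²) = √(0.220² + -0.152²) = 0.26740
φ = atan2(y, x) mod 360° = atan2(-0.152, 0.220) = 325.3591°
|p|² = ρ² + z² = 0.26740² + 2.108² = 4.51517
κ = 2ρ / |p|² = 2×0.26740 / 4.51517 = 0.11845
θ = 2·atan2(ρ, z) = 2·atan2(0.26740, 2.108) = 0.25235 rad
ℓ = θ/κ = 0.25235/0.11845 = 2.13054

0.1184 325.36 2.1305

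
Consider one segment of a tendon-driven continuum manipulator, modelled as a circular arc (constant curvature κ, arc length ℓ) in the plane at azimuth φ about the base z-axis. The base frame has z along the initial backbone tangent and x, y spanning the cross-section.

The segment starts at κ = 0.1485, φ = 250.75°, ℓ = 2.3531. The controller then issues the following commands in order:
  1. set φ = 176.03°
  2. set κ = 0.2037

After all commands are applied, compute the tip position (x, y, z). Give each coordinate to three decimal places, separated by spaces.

initial: κ=0.1485, φ=250.75°, ℓ=2.3531
cmd 1: set φ=176.03° → (κ,φ,ℓ)=(0.1485,176.03°,2.3531) → tip=(-0.4060,0.0282,2.3055)
cmd 2: set κ=0.2037 → (κ,φ,ℓ)=(0.2037,176.03°,2.3531) → tip=(-0.5519,0.0383,2.2640)

-0.552 0.038 2.264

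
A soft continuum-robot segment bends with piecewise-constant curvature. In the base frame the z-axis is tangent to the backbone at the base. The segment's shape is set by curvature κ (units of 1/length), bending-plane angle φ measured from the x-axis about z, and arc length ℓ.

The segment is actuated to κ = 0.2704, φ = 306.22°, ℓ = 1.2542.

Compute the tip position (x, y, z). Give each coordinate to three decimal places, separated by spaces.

0.124 -0.170 1.230

θ = κ·ℓ = 0.2704 × 1.2542 = 0.33914 rad
ρ = (1 − cos θ)/κ = (1 − 0.94304)/0.2704 = 0.21064
z = sin θ / κ = 0.33267/0.2704 = 1.23030
x = ρ cos φ = 0.21064 × cos(306.22°) = 0.12447
y = ρ sin φ = 0.21064 × sin(306.22°) = -0.16994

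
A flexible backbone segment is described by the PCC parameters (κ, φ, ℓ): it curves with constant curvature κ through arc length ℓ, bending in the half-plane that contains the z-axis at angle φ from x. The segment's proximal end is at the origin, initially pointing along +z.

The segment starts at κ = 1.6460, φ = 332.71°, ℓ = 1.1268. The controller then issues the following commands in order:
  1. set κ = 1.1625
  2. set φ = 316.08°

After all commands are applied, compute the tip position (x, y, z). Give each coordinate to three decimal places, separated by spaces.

0.460 -0.443 0.831

initial: κ=1.6460, φ=332.71°, ℓ=1.1268
cmd 1: set κ=1.1625 → (κ,φ,ℓ)=(1.1625,332.71°,1.1268) → tip=(0.5673,-0.2927,0.8311)
cmd 2: set φ=316.08° → (κ,φ,ℓ)=(1.1625,316.08°,1.1268) → tip=(0.4598,-0.4428,0.8311)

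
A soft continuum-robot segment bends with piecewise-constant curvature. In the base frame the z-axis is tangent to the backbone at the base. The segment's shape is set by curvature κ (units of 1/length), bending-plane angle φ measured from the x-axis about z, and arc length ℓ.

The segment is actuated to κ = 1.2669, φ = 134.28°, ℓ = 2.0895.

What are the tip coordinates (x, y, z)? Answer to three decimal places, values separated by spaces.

-1.036 1.063 0.375

θ = κ·ℓ = 1.2669 × 2.0895 = 2.64719 rad
ρ = (1 − cos θ)/κ = (1 − -0.88025)/1.2669 = 1.48414
z = sin θ / κ = 0.47451/1.2669 = 0.37454
x = ρ cos φ = 1.48414 × cos(134.28°) = -1.03617
y = ρ sin φ = 1.48414 × sin(134.28°) = 1.06255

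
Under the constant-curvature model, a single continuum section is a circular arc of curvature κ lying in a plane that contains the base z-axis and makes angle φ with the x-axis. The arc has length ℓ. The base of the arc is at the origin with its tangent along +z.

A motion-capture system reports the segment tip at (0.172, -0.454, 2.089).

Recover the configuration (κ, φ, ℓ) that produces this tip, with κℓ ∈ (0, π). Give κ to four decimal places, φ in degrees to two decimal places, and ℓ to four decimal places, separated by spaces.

ρ = √(x²+y²) = √(0.172² + -0.454²) = 0.48549
φ = atan2(y, x) mod 360° = atan2(-0.454, 0.172) = 290.7494°
|p|² = ρ² + z² = 0.48549² + 2.089² = 4.59962
κ = 2ρ / |p|² = 2×0.48549 / 4.59962 = 0.21110
θ = 2·atan2(ρ, z) = 2·atan2(0.48549, 2.089) = 0.45670 rad
ℓ = θ/κ = 0.45670/0.21110 = 2.16343

0.2111 290.75 2.1634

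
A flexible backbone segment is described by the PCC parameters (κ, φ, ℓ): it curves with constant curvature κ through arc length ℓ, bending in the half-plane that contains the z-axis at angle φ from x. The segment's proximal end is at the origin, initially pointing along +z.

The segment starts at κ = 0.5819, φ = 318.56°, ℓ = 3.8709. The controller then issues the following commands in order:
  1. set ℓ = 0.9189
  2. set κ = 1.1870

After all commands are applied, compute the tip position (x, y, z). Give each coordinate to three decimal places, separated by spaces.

0.340 -0.300 0.747

initial: κ=0.5819, φ=318.56°, ℓ=3.8709
cmd 1: set ℓ=0.9189 → (κ,φ,ℓ)=(0.5819,318.56°,0.9189) → tip=(0.1798,-0.1588,0.8757)
cmd 2: set κ=1.1870 → (κ,φ,ℓ)=(1.1870,318.56°,0.9189) → tip=(0.3399,-0.3001,0.7472)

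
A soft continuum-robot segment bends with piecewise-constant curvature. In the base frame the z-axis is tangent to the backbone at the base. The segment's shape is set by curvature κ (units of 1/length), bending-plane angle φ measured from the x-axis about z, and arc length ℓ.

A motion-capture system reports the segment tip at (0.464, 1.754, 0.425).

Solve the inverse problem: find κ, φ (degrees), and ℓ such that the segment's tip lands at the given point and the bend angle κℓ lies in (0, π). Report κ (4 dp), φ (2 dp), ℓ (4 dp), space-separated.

1.0450 75.18 2.5660

ρ = √(x²+y²) = √(0.464² + 1.754²) = 1.81434
φ = atan2(y, x) mod 360° = atan2(1.754, 0.464) = 75.1825°
|p|² = ρ² + z² = 1.81434² + 0.425² = 3.47244
κ = 2ρ / |p|² = 2×1.81434 / 3.47244 = 1.04499
θ = 2·atan2(ρ, z) = 2·atan2(1.81434, 0.425) = 2.68140 rad
ℓ = θ/κ = 2.68140/1.04499 = 2.56595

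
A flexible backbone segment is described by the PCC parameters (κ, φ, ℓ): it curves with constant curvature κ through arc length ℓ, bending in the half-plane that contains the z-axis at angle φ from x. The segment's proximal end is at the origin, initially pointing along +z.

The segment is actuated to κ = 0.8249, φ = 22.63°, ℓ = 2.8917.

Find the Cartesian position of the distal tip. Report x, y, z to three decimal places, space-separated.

θ = κ·ℓ = 0.8249 × 2.8917 = 2.38536 rad
ρ = (1 − cos θ)/κ = (1 − -0.72743)/0.8249 = 2.09411
z = sin θ / κ = 0.68618/0.8249 = 0.83184
x = ρ cos φ = 2.09411 × cos(22.63°) = 1.93288
y = ρ sin φ = 2.09411 × sin(22.63°) = 0.80577

1.933 0.806 0.832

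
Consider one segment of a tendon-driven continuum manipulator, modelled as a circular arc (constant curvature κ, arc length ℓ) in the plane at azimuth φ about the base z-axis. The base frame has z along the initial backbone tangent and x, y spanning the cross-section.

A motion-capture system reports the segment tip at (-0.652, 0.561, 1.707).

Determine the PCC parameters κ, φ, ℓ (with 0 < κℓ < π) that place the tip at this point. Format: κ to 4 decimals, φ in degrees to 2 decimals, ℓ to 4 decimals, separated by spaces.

0.4708 139.29 1.9827

ρ = √(x²+y²) = √(-0.652² + 0.561²) = 0.86013
φ = atan2(y, x) mod 360° = atan2(0.561, -0.652) = 139.2903°
|p|² = ρ² + z² = 0.86013² + 1.707² = 3.65367
κ = 2ρ / |p|² = 2×0.86013 / 3.65367 = 0.47083
θ = 2·atan2(ρ, z) = 2·atan2(0.86013, 1.707) = 0.93350 rad
ℓ = θ/κ = 0.93350/0.47083 = 1.98267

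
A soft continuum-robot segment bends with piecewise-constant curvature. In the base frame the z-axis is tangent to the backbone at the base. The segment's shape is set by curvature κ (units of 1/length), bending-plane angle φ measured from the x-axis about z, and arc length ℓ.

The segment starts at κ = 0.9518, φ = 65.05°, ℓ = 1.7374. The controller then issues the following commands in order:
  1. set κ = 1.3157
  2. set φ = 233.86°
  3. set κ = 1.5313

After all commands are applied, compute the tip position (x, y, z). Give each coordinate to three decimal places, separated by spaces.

initial: κ=0.9518, φ=65.05°, ℓ=1.7374
cmd 1: set κ=1.3157 → (κ,φ,ℓ)=(1.3157,65.05°,1.7374) → tip=(0.5308,1.1410,0.5739)
cmd 2: set φ=233.86° → (κ,φ,ℓ)=(1.3157,233.86°,1.7374) → tip=(-0.7422,-1.0163,0.5739)
cmd 3: set κ=1.5313 → (κ,φ,ℓ)=(1.5313,233.86°,1.7374) → tip=(-0.7266,-0.9949,0.3022)

-0.727 -0.995 0.302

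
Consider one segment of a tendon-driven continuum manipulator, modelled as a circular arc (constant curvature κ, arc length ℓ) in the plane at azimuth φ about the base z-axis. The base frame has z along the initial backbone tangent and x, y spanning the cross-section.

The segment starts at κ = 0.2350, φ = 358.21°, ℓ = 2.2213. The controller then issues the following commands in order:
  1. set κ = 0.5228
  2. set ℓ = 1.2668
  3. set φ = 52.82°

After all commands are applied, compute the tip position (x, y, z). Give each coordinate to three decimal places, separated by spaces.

0.244 0.322 1.176

initial: κ=0.2350, φ=358.21°, ℓ=2.2213
cmd 1: set κ=0.5228 → (κ,φ,ℓ)=(0.5228,358.21°,2.2213) → tip=(1.1506,-0.0360,1.7546)
cmd 2: set ℓ=1.2668 → (κ,φ,ℓ)=(0.5228,358.21°,1.2668) → tip=(0.4042,-0.0126,1.1762)
cmd 3: set φ=52.82° → (κ,φ,ℓ)=(0.5228,52.82°,1.2668) → tip=(0.2444,0.3222,1.1762)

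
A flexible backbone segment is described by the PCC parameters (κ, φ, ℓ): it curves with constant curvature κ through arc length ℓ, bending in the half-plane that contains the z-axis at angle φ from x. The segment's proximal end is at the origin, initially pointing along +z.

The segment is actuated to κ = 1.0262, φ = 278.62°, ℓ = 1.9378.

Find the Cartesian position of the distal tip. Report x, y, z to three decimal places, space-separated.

θ = κ·ℓ = 1.0262 × 1.9378 = 1.98857 rad
ρ = (1 − cos θ)/κ = (1 − -0.40573)/1.0262 = 1.36984
z = sin θ / κ = 0.91399/1.0262 = 0.89066
x = ρ cos φ = 1.36984 × cos(278.62°) = 0.20531
y = ρ sin φ = 1.36984 × sin(278.62°) = -1.35436

0.205 -1.354 0.891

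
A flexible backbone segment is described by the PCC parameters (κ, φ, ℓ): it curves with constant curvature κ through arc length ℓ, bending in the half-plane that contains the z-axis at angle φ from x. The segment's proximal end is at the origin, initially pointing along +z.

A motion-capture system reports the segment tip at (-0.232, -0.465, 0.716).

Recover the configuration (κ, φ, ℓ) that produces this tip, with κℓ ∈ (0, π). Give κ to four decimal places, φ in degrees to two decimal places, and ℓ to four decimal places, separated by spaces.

ρ = √(x²+y²) = √(-0.232² + -0.465²) = 0.51966
φ = atan2(y, x) mod 360° = atan2(-0.465, -0.232) = 243.4843°
|p|² = ρ² + z² = 0.51966² + 0.716² = 0.78270
κ = 2ρ / |p|² = 2×0.51966 / 0.78270 = 1.32786
θ = 2·atan2(ρ, z) = 2·atan2(0.51966, 0.716) = 1.25565 rad
ℓ = θ/κ = 1.25565/1.32786 = 0.94561

1.3279 243.48 0.9456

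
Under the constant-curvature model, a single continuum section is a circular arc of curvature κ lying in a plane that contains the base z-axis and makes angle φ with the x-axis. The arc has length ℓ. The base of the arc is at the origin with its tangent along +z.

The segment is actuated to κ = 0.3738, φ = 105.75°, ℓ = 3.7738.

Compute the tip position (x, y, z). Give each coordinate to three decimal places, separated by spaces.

θ = κ·ℓ = 0.3738 × 3.7738 = 1.41065 rad
ρ = (1 − cos θ)/κ = (1 − 0.15947)/0.3738 = 2.24862
z = sin θ / κ = 0.98720/0.3738 = 2.64099
x = ρ cos φ = 2.24862 × cos(105.75°) = -0.61037
y = ρ sin φ = 2.24862 × sin(105.75°) = 2.16420

-0.610 2.164 2.641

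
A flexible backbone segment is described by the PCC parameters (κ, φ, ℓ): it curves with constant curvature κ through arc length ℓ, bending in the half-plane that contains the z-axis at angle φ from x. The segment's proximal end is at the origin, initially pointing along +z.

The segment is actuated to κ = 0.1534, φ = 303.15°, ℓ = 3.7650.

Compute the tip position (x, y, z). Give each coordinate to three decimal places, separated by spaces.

θ = κ·ℓ = 0.1534 × 3.7650 = 0.57755 rad
ρ = (1 − cos θ)/κ = (1 − 0.83780)/0.1534 = 1.05735
z = sin θ / κ = 0.54597/0.1534 = 3.55915
x = ρ cos φ = 1.05735 × cos(303.15°) = 0.57819
y = ρ sin φ = 1.05735 × sin(303.15°) = -0.88526

0.578 -0.885 3.559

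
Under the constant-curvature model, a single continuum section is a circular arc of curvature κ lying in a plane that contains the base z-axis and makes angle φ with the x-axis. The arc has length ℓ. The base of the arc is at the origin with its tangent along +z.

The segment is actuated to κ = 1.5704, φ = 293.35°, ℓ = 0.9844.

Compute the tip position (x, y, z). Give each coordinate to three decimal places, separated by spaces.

0.246 -0.570 0.637

θ = κ·ℓ = 1.5704 × 0.9844 = 1.54590 rad
ρ = (1 − cos θ)/κ = (1 − 0.02489)/1.5704 = 0.62093
z = sin θ / κ = 0.99969/1.5704 = 0.63658
x = ρ cos φ = 0.62093 × cos(293.35°) = 0.24610
y = ρ sin φ = 0.62093 × sin(293.35°) = -0.57008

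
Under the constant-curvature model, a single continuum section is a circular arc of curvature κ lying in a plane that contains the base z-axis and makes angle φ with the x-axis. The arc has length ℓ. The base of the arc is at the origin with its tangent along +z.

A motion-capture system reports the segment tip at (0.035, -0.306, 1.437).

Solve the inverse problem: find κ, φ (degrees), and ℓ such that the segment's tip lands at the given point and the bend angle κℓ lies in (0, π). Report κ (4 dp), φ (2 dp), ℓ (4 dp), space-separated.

0.2852 276.53 1.4806

ρ = √(x²+y²) = √(0.035² + -0.306²) = 0.30800
φ = atan2(y, x) mod 360° = atan2(-0.306, 0.035) = 276.5251°
|p|² = ρ² + z² = 0.30800² + 1.437² = 2.15983
κ = 2ρ / |p|² = 2×0.30800 / 2.15983 = 0.28520
θ = 2·atan2(ρ, z) = 2·atan2(0.30800, 1.437) = 0.42228 rad
ℓ = θ/κ = 0.42228/0.28520 = 1.48061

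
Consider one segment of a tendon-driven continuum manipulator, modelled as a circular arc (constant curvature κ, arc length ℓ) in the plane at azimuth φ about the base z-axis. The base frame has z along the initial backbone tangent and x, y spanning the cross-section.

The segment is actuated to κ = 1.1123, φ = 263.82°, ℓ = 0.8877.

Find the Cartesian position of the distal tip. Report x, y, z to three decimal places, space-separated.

θ = κ·ℓ = 1.1123 × 0.8877 = 0.98739 rad
ρ = (1 − cos θ)/κ = (1 − 0.55087)/1.1123 = 0.40378
z = sin θ / κ = 0.83459/1.1123 = 0.75033
x = ρ cos φ = 0.40378 × cos(263.82°) = -0.04347
y = ρ sin φ = 0.40378 × sin(263.82°) = -0.40144

-0.043 -0.401 0.750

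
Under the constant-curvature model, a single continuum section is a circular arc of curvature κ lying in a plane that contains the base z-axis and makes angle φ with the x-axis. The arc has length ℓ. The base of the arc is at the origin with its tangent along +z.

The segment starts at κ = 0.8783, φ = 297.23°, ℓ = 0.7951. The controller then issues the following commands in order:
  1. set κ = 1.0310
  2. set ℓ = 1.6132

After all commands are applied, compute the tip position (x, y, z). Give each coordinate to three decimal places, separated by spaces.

initial: κ=0.8783, φ=297.23°, ℓ=0.7951
cmd 1: set κ=1.0310 → (κ,φ,ℓ)=(1.0310,297.23°,0.7951) → tip=(0.1410,-0.2739,0.7090)
cmd 2: set ℓ=1.6132 → (κ,φ,ℓ)=(1.0310,297.23°,1.6132) → tip=(0.4848,-0.9420,0.9658)

0.485 -0.942 0.966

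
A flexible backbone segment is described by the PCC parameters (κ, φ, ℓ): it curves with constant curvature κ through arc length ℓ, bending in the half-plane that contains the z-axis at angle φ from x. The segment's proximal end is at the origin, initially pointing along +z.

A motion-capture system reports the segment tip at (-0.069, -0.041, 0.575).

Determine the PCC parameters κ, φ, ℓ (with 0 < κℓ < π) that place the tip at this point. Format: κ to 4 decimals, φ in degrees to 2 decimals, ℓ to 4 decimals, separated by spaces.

ρ = √(x²+y²) = √(-0.069² + -0.041²) = 0.08026
φ = atan2(y, x) mod 360° = atan2(-0.041, -0.069) = 210.7189°
|p|² = ρ² + z² = 0.08026² + 0.575² = 0.33707
κ = 2ρ / |p|² = 2×0.08026 / 0.33707 = 0.47624
θ = 2·atan2(ρ, z) = 2·atan2(0.08026, 0.575) = 0.27738 rad
ℓ = θ/κ = 0.27738/0.47624 = 0.58244

0.4762 210.72 0.5824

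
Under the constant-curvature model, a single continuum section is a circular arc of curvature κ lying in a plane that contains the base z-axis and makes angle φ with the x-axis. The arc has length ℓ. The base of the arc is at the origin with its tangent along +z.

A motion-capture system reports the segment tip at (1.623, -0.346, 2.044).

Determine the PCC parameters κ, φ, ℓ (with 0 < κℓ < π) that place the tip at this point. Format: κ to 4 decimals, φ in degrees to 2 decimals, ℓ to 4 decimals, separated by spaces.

ρ = √(x²+y²) = √(1.623² + -0.346²) = 1.65947
φ = atan2(y, x) mod 360° = atan2(-0.346, 1.623) = 347.9655°
|p|² = ρ² + z² = 1.65947² + 2.044² = 6.93178
κ = 2ρ / |p|² = 2×1.65947 / 6.93178 = 0.47880
θ = 2·atan2(ρ, z) = 2·atan2(1.65947, 2.044) = 1.36388 rad
ℓ = θ/κ = 1.36388/0.47880 = 2.84853

0.4788 347.97 2.8485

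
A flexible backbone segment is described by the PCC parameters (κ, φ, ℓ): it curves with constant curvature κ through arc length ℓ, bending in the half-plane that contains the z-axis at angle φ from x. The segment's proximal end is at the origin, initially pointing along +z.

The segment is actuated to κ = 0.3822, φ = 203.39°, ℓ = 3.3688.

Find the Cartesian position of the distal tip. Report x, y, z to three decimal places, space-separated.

-1.730 -0.748 2.512

θ = κ·ℓ = 0.3822 × 3.3688 = 1.28756 rad
ρ = (1 − cos θ)/κ = (1 − 0.27947)/0.3822 = 1.88522
z = sin θ / κ = 0.96015/0.3822 = 2.51218
x = ρ cos φ = 1.88522 × cos(203.39°) = -1.73030
y = ρ sin φ = 1.88522 × sin(203.39°) = -0.74841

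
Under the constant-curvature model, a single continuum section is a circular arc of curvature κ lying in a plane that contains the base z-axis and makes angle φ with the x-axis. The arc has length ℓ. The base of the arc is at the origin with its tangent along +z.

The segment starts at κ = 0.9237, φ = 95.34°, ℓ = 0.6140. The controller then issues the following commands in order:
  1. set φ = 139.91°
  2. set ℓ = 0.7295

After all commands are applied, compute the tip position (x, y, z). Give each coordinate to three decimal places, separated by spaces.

initial: κ=0.9237, φ=95.34°, ℓ=0.6140
cmd 1: set φ=139.91° → (κ,φ,ℓ)=(0.9237,139.91°,0.6140) → tip=(-0.1297,0.1092,0.5816)
cmd 2: set ℓ=0.7295 → (κ,φ,ℓ)=(0.9237,139.91°,0.7295) → tip=(-0.1810,0.1524,0.6755)

-0.181 0.152 0.676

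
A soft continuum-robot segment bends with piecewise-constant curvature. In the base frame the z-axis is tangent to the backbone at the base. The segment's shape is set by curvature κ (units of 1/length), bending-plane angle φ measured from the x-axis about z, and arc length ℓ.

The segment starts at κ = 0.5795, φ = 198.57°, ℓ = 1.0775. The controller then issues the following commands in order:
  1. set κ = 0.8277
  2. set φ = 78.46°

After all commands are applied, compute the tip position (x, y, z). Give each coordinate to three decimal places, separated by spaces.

initial: κ=0.5795, φ=198.57°, ℓ=1.0775
cmd 1: set κ=0.8277 → (κ,φ,ℓ)=(0.8277,198.57°,1.0775) → tip=(-0.4261,-0.1431,0.9402)
cmd 2: set φ=78.46° → (κ,φ,ℓ)=(0.8277,78.46°,1.0775) → tip=(0.0899,0.4404,0.9402)

0.090 0.440 0.940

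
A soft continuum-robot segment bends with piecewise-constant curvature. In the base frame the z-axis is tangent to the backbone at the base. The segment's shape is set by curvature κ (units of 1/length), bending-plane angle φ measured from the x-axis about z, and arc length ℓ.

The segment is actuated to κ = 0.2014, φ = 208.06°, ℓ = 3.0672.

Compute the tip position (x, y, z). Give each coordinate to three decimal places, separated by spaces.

-0.810 -0.432 2.876

θ = κ·ℓ = 0.2014 × 3.0672 = 0.61773 rad
ρ = (1 − cos θ)/κ = (1 − 0.81519)/0.2014 = 0.91761
z = sin θ / κ = 0.57919/0.2014 = 2.87582
x = ρ cos φ = 0.91761 × cos(208.06°) = -0.80975
y = ρ sin φ = 0.91761 × sin(208.06°) = -0.43164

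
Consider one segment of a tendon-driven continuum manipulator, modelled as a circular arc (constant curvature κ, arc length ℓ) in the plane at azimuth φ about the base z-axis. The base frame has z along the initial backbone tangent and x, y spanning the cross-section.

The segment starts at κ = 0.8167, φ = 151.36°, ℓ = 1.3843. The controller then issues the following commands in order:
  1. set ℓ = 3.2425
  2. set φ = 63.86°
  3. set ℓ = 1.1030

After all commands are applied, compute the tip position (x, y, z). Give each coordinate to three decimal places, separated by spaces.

0.204 0.417 0.960

initial: κ=0.8167, φ=151.36°, ℓ=1.3843
cmd 1: set ℓ=3.2425 → (κ,φ,ℓ)=(0.8167,151.36°,3.2425) → tip=(-2.0211,1.1037,0.5800)
cmd 2: set φ=63.86° → (κ,φ,ℓ)=(0.8167,63.86°,3.2425) → tip=(1.0145,2.0673,0.5800)
cmd 3: set ℓ=1.1030 → (κ,φ,ℓ)=(0.8167,63.86°,1.1030) → tip=(0.2045,0.4166,0.9598)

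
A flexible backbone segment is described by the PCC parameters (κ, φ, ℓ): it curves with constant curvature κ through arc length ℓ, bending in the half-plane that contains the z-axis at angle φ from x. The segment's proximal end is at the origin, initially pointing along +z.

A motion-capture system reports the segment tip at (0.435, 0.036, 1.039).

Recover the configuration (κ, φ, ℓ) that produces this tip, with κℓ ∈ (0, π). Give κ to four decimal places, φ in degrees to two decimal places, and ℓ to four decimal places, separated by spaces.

ρ = √(x²+y²) = √(0.435² + 0.036²) = 0.43649
φ = atan2(y, x) mod 360° = atan2(0.036, 0.435) = 4.7309°
|p|² = ρ² + z² = 0.43649² + 1.039² = 1.27004
κ = 2ρ / |p|² = 2×0.43649 / 1.27004 = 0.68736
θ = 2·atan2(ρ, z) = 2·atan2(0.43649, 1.039) = 0.79543 rad
ℓ = θ/κ = 0.79543/0.68736 = 1.15723

0.6874 4.73 1.1572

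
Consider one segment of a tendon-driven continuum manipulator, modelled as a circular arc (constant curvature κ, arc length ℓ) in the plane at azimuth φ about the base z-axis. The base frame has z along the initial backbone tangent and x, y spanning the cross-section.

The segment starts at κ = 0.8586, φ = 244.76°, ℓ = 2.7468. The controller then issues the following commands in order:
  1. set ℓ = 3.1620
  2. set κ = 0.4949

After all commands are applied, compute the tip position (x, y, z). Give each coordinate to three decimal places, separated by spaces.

initial: κ=0.8586, φ=244.76°, ℓ=2.7468
cmd 1: set ℓ=3.1620 → (κ,φ,ℓ)=(0.8586,244.76°,3.1620) → tip=(-0.9487,-2.0125,0.4820)
cmd 2: set κ=0.4949 → (κ,φ,ℓ)=(0.4949,244.76°,3.1620) → tip=(-0.8565,-1.8169,2.0206)

-0.857 -1.817 2.021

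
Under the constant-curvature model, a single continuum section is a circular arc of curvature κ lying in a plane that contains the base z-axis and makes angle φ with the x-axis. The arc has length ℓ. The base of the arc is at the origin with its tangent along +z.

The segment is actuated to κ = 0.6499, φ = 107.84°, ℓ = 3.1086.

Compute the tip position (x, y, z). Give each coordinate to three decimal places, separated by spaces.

-0.676 2.101 1.386

θ = κ·ℓ = 0.6499 × 3.1086 = 2.02028 rad
ρ = (1 − cos θ)/κ = (1 − -0.43450)/0.6499 = 2.20726
z = sin θ / κ = 0.90067/0.6499 = 1.38586
x = ρ cos φ = 2.20726 × cos(107.84°) = -0.67622
y = ρ sin φ = 2.20726 × sin(107.84°) = 2.10113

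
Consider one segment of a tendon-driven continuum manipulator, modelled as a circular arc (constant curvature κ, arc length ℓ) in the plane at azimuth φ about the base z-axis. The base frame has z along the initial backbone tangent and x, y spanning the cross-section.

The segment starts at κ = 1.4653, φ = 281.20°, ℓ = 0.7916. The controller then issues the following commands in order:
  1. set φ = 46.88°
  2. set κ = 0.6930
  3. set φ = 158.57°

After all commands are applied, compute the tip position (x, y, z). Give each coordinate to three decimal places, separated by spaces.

initial: κ=1.4653, φ=281.20°, ℓ=0.7916
cmd 1: set φ=46.88° → (κ,φ,ℓ)=(1.4653,46.88°,0.7916) → tip=(0.2802,0.2992,0.6257)
cmd 2: set κ=0.6930 → (κ,φ,ℓ)=(0.6930,46.88°,0.7916) → tip=(0.1447,0.1546,0.7525)
cmd 3: set φ=158.57° → (κ,φ,ℓ)=(0.6930,158.57°,0.7916) → tip=(-0.1971,0.0774,0.7525)

-0.197 0.077 0.752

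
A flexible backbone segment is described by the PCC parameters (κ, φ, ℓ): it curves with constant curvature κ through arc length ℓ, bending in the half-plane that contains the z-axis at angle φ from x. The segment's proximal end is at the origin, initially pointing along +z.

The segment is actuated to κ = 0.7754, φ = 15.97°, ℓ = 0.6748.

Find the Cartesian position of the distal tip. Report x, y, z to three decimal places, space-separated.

0.166 0.047 0.644

θ = κ·ℓ = 0.7754 × 0.6748 = 0.52324 rad
ρ = (1 − cos θ)/κ = (1 − 0.86620)/0.7754 = 0.17255
z = sin θ / κ = 0.49969/0.7754 = 0.64443
x = ρ cos φ = 0.17255 × cos(15.97°) = 0.16589
y = ρ sin φ = 0.17255 × sin(15.97°) = 0.04747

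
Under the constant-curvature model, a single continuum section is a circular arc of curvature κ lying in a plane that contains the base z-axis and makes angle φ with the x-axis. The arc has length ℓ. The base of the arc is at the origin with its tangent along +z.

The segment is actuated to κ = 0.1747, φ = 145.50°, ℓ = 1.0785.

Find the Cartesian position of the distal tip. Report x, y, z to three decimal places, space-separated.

-0.083 0.057 1.072

θ = κ·ℓ = 0.1747 × 1.0785 = 0.18841 rad
ρ = (1 − cos θ)/κ = (1 − 0.98230)/0.1747 = 0.10130
z = sin θ / κ = 0.18730/0.1747 = 1.07213
x = ρ cos φ = 0.10130 × cos(145.50°) = -0.08349
y = ρ sin φ = 0.10130 × sin(145.50°) = 0.05738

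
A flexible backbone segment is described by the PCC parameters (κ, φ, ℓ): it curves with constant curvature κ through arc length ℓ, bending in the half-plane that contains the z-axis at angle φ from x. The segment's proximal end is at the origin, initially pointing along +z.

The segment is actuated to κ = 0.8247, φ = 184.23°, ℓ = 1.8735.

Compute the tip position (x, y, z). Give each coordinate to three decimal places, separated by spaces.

θ = κ·ℓ = 0.8247 × 1.8735 = 1.54508 rad
ρ = (1 − cos θ)/κ = (1 − 0.02572)/0.8247 = 1.18138
z = sin θ / κ = 0.99967/0.8247 = 1.21216
x = ρ cos φ = 1.18138 × cos(184.23°) = -1.17816
y = ρ sin φ = 1.18138 × sin(184.23°) = -0.08714

-1.178 -0.087 1.212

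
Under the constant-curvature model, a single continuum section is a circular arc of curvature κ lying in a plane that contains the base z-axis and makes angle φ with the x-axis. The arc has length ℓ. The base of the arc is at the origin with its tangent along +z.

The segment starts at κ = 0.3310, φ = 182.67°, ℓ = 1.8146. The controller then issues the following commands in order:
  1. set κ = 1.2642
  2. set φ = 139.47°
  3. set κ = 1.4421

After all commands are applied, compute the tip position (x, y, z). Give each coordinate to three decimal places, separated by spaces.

-0.983 0.841 0.347

initial: κ=0.3310, φ=182.67°, ℓ=1.8146
cmd 1: set κ=1.2642 → (κ,φ,ℓ)=(1.2642,182.67°,1.8146) → tip=(-1.3131,-0.0612,0.5930)
cmd 2: set φ=139.47° → (κ,φ,ℓ)=(1.2642,139.47°,1.8146) → tip=(-0.9991,0.8542,0.5930)
cmd 3: set κ=1.4421 → (κ,φ,ℓ)=(1.4421,139.47°,1.8146) → tip=(-0.9832,0.8406,0.3474)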